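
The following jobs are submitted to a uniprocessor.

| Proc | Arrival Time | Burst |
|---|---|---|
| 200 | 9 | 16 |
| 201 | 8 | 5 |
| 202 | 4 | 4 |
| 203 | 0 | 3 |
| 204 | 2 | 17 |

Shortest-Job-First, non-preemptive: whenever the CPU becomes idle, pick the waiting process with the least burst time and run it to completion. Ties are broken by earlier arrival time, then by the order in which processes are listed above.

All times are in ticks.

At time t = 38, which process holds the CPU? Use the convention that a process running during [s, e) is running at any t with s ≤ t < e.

Gantt: | 203 0-3 | 204 3-20 | 202 20-24 | 201 24-29 | 200 29-45 |
Completion: 200=45  201=29  202=24  203=3  204=20

200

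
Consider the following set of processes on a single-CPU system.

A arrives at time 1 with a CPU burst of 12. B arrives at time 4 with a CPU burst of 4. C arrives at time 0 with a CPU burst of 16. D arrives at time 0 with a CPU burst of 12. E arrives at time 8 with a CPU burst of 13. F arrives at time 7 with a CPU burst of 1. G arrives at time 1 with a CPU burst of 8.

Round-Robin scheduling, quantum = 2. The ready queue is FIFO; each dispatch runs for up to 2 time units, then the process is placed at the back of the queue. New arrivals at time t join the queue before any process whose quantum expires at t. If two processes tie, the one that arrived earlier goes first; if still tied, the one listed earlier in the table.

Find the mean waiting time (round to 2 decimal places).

34.43

Schedule: | C 0-2 | D 2-4 | A 4-6 | G 6-8 | C 8-10 | B 10-12 | D 12-14 | A 14-16 | F 16-17 | E 17-19 | G 19-21 | C 21-23 | B 23-25 | D 25-27 | A 27-29 | E 29-31 | G 31-33 | C 33-35 | D 35-37 | A 37-39 | E 39-41 | G 41-43 | C 43-45 | D 45-47 | A 47-49 | E 49-51 | C 51-53 | D 53-55 | A 55-57 | E 57-59 | C 59-61 | E 61-63 | C 63-65 | E 65-66 |
Completion: A=57  B=25  C=65  D=55  E=66  F=17  G=43
Waiting times: A=44, B=17, C=49, D=43, E=45, F=9, G=34
Average waiting = (44+17+49+43+45+9+34) / 7 = 241/7 = 34.43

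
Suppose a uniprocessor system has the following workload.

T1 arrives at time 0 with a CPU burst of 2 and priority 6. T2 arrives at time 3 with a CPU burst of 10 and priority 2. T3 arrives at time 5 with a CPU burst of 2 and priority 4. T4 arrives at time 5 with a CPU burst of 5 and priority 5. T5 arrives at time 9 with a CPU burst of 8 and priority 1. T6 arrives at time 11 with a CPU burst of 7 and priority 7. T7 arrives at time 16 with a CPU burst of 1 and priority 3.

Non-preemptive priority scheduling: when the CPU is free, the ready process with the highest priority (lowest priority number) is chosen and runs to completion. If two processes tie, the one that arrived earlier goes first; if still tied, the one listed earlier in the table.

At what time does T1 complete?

2

Timeline: | T1 0-2 | idle 2-3 | T2 3-13 | T5 13-21 | T7 21-22 | T3 22-24 | T4 24-29 | T6 29-36 |
Completion: T1=2  T2=13  T3=24  T4=29  T5=21  T6=36  T7=22
Turnaround (C−A): T1=2  T2=10  T3=19  T4=24  T5=12  T6=25  T7=6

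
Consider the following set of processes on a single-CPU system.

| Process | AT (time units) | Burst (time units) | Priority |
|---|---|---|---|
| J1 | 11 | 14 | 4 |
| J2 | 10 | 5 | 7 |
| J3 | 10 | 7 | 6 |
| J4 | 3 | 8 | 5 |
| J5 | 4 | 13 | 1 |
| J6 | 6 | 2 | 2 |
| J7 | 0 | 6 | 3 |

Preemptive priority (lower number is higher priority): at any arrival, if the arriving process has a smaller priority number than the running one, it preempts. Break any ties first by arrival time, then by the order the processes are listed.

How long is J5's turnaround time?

Timeline: | J7 0-4 | J5 4-17 | J6 17-19 | J7 19-21 | J1 21-35 | J4 35-43 | J3 43-50 | J2 50-55 |
Completion: J1=35  J2=55  J3=50  J4=43  J5=17  J6=19  J7=21
Turnaround (C−A): J1=24  J2=45  J3=40  J4=40  J5=13  J6=13  J7=21
Turnaround(J5) = completion − arrival = 17 − 4 = 13

13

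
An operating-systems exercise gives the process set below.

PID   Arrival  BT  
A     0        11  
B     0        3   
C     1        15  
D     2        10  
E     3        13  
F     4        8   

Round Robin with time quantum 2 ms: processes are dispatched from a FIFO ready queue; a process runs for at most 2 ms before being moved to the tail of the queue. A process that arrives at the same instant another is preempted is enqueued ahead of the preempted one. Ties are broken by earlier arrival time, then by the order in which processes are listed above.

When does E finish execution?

Gantt: | A 0-2 | B 2-4 | C 4-6 | D 6-8 | A 8-10 | E 10-12 | F 12-14 | B 14-15 | C 15-17 | D 17-19 | A 19-21 | E 21-23 | F 23-25 | C 25-27 | D 27-29 | A 29-31 | E 31-33 | F 33-35 | C 35-37 | D 37-39 | A 39-41 | E 41-43 | F 43-45 | C 45-47 | D 47-49 | A 49-50 | E 50-52 | C 52-54 | E 54-56 | C 56-58 | E 58-59 | C 59-60 |
Completion: A=50  B=15  C=60  D=49  E=59  F=45
Turnaround (C−A): A=50  B=15  C=59  D=47  E=56  F=41

59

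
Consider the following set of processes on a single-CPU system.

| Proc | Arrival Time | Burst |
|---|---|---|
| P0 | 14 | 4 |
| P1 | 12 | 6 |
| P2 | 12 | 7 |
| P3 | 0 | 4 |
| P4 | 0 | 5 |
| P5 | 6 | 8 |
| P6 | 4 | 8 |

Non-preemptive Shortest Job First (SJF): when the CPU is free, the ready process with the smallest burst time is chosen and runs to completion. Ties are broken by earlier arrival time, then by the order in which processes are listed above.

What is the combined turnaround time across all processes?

Schedule: | P3 0-4 | P4 4-9 | P6 9-17 | P0 17-21 | P1 21-27 | P2 27-34 | P5 34-42 |
Completion: P0=21  P1=27  P2=34  P3=4  P4=9  P5=42  P6=17
Turnaround = completion − arrival: P0=7, P1=15, P2=22, P3=4, P4=9, P5=36, P6=13
Total turnaround = 7 + 15 + 22 + 4 + 9 + 36 + 13 = 106

106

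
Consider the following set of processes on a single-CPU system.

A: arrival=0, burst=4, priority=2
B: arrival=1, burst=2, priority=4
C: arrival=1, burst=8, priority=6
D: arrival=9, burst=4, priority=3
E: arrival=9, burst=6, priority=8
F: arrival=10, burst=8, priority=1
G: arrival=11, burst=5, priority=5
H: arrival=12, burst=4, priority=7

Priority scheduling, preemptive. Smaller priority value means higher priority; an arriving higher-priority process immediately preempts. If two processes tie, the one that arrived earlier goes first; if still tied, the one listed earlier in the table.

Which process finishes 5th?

Gantt: | A 0-4 | B 4-6 | C 6-9 | D 9-10 | F 10-18 | D 18-21 | G 21-26 | C 26-31 | H 31-35 | E 35-41 |
Completion: A=4  B=6  C=31  D=21  E=41  F=18  G=26  H=35
Turnaround (C−A): A=4  B=5  C=30  D=12  E=32  F=8  G=15  H=23
Finish order: A → B → F → D → G → C → H → E

G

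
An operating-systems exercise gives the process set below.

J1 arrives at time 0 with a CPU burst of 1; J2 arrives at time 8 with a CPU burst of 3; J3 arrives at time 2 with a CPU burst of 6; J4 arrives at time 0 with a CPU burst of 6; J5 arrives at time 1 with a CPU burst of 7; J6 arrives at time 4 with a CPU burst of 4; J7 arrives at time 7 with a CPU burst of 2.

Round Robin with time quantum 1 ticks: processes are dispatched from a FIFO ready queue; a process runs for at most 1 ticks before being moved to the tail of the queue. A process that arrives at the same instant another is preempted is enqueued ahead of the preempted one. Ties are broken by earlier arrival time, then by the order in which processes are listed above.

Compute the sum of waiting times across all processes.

97

Gantt: | J1 0-1 | J4 1-2 | J5 2-3 | J3 3-4 | J4 4-5 | J5 5-6 | J6 6-7 | J3 7-8 | J4 8-9 | J5 9-10 | J7 10-11 | J6 11-12 | J2 12-13 | J3 13-14 | J4 14-15 | J5 15-16 | J7 16-17 | J6 17-18 | J2 18-19 | J3 19-20 | J4 20-21 | J5 21-22 | J6 22-23 | J2 23-24 | J3 24-25 | J4 25-26 | J5 26-27 | J3 27-28 | J5 28-29 |
Completion: J1=1  J2=24  J3=28  J4=26  J5=29  J6=23  J7=17
Turnaround (C−A): J1=1  J2=16  J3=26  J4=26  J5=28  J6=19  J7=10
Waiting = turnaround − burst: J1=0, J2=13, J3=20, J4=20, J5=21, J6=15, J7=8
Total waiting = 0 + 13 + 20 + 20 + 21 + 15 + 8 = 97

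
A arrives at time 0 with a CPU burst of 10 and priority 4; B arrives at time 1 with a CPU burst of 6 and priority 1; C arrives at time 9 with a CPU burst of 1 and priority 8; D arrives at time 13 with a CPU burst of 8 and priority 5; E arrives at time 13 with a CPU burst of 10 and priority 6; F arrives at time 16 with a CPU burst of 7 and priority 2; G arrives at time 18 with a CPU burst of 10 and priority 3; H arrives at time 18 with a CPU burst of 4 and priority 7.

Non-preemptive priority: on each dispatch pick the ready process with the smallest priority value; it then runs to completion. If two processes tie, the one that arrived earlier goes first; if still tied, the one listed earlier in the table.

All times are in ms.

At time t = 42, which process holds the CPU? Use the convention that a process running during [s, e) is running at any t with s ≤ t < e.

E

Timeline: | A 0-10 | B 10-16 | F 16-23 | G 23-33 | D 33-41 | E 41-51 | H 51-55 | C 55-56 |
Completion: A=10  B=16  C=56  D=41  E=51  F=23  G=33  H=55
Turnaround (C−A): A=10  B=15  C=47  D=28  E=38  F=7  G=15  H=37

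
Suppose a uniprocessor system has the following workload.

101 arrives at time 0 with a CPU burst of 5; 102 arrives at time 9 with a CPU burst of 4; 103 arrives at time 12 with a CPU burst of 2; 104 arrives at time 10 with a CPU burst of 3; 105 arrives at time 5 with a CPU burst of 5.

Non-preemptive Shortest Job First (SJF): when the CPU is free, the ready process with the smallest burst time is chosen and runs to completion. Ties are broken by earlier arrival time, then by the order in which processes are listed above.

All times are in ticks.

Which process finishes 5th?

102

Gantt: | 101 0-5 | 105 5-10 | 104 10-13 | 103 13-15 | 102 15-19 |
Completion: 101=5  102=19  103=15  104=13  105=10
Turnaround (C−A): 101=5  102=10  103=3  104=3  105=5
Finish order: 101 → 105 → 104 → 103 → 102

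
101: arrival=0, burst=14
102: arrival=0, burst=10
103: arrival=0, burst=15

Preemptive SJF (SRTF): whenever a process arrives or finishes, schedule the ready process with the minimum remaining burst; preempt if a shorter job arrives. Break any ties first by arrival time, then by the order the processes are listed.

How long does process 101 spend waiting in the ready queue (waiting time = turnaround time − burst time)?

Gantt: | 102 0-10 | 101 10-24 | 103 24-39 |
Completion: 101=24  102=10  103=39
Waiting(101) = turnaround − burst = 24 − 14 = 10

10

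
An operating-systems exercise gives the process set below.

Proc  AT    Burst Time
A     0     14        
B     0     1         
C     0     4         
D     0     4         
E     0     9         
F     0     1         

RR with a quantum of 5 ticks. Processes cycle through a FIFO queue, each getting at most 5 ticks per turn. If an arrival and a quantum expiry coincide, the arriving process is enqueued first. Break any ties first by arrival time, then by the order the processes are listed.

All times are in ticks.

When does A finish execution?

33

Schedule: | A 0-5 | B 5-6 | C 6-10 | D 10-14 | E 14-19 | F 19-20 | A 20-25 | E 25-29 | A 29-33 |
Completion: A=33  B=6  C=10  D=14  E=29  F=20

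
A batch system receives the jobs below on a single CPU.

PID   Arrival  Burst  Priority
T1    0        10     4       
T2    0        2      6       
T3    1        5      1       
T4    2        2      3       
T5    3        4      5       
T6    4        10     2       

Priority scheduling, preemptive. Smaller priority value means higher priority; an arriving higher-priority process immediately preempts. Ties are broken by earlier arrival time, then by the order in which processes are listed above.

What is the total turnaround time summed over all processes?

121

Schedule: | T1 0-1 | T3 1-6 | T6 6-16 | T4 16-18 | T1 18-27 | T5 27-31 | T2 31-33 |
Completion: T1=27  T2=33  T3=6  T4=18  T5=31  T6=16
Turnaround = completion − arrival: T1=27, T2=33, T3=5, T4=16, T5=28, T6=12
Total turnaround = 27 + 33 + 5 + 16 + 28 + 12 = 121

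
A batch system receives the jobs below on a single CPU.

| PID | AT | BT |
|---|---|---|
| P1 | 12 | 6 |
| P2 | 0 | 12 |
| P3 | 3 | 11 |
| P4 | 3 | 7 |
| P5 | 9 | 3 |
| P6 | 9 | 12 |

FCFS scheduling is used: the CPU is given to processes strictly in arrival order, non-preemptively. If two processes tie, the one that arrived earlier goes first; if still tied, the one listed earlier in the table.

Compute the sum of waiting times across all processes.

107

Timeline: | P2 0-12 | P3 12-23 | P4 23-30 | P5 30-33 | P6 33-45 | P1 45-51 |
Completion: P1=51  P2=12  P3=23  P4=30  P5=33  P6=45
Turnaround (C−A): P1=39  P2=12  P3=20  P4=27  P5=24  P6=36
Waiting = turnaround − burst: P1=33, P2=0, P3=9, P4=20, P5=21, P6=24
Total waiting = 33 + 0 + 9 + 20 + 21 + 24 = 107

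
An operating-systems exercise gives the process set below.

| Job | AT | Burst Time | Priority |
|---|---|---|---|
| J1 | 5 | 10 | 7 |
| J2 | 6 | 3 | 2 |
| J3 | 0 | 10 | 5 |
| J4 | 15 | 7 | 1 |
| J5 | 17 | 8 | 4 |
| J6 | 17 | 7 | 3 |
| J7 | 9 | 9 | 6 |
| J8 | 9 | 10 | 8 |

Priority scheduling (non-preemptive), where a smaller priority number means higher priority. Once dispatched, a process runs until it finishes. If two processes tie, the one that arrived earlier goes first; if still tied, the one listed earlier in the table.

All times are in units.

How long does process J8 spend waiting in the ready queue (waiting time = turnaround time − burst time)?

Schedule: | J3 0-10 | J2 10-13 | J7 13-22 | J4 22-29 | J6 29-36 | J5 36-44 | J1 44-54 | J8 54-64 |
Completion: J1=54  J2=13  J3=10  J4=29  J5=44  J6=36  J7=22  J8=64
Turnaround (C−A): J1=49  J2=7  J3=10  J4=14  J5=27  J6=19  J7=13  J8=55
Waiting(J8) = turnaround − burst = 55 − 10 = 45

45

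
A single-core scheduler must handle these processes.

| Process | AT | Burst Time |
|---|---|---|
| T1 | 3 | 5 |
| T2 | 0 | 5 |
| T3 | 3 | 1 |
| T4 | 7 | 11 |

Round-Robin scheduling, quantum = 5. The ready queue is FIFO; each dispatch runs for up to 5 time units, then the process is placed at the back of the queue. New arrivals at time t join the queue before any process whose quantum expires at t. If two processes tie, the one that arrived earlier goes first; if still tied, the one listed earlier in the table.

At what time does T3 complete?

11

Gantt: | T2 0-5 | T1 5-10 | T3 10-11 | T4 11-22 |
Completion: T1=10  T2=5  T3=11  T4=22
Turnaround (C−A): T1=7  T2=5  T3=8  T4=15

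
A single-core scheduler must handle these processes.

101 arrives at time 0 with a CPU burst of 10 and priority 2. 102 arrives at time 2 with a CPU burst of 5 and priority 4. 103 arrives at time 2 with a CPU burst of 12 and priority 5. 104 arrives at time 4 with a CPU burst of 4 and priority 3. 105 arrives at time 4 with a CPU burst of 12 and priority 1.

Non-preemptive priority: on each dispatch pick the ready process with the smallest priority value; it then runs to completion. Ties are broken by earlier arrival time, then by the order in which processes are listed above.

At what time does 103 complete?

Timeline: | 101 0-10 | 105 10-22 | 104 22-26 | 102 26-31 | 103 31-43 |
Completion: 101=10  102=31  103=43  104=26  105=22

43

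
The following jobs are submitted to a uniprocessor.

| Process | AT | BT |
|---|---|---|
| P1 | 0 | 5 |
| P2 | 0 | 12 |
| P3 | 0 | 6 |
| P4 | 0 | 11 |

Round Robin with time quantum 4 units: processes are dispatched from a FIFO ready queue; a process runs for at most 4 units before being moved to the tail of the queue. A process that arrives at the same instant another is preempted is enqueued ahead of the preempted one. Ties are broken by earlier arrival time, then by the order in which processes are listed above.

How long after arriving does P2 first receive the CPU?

4

Timeline: | P1 0-4 | P2 4-8 | P3 8-12 | P4 12-16 | P1 16-17 | P2 17-21 | P3 21-23 | P4 23-27 | P2 27-31 | P4 31-34 |
Completion: P1=17  P2=31  P3=23  P4=34
Turnaround (C−A): P1=17  P2=31  P3=23  P4=34
Response(P2) = first start − arrival = 4 − 0 = 4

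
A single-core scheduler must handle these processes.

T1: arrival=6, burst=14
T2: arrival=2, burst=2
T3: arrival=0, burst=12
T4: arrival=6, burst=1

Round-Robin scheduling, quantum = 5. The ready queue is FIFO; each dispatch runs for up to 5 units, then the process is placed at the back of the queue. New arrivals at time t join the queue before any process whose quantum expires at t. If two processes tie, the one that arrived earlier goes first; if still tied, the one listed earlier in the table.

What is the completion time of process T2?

Schedule: | T3 0-5 | T2 5-7 | T3 7-12 | T1 12-17 | T4 17-18 | T3 18-20 | T1 20-29 |
Completion: T1=29  T2=7  T3=20  T4=18

7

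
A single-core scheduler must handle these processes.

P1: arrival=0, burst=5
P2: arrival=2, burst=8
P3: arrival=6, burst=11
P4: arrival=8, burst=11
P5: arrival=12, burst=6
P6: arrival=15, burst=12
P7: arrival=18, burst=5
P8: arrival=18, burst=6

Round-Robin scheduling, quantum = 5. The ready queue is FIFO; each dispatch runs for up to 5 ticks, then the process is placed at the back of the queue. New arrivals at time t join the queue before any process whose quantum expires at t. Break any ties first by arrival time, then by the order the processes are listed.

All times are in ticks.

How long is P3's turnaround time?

54

Timeline: | P1 0-5 | P2 5-10 | P3 10-15 | P4 15-20 | P2 20-23 | P5 23-28 | P6 28-33 | P3 33-38 | P7 38-43 | P8 43-48 | P4 48-53 | P5 53-54 | P6 54-59 | P3 59-60 | P8 60-61 | P4 61-62 | P6 62-64 |
Completion: P1=5  P2=23  P3=60  P4=62  P5=54  P6=64  P7=43  P8=61
Turnaround (C−A): P1=5  P2=21  P3=54  P4=54  P5=42  P6=49  P7=25  P8=43
Turnaround(P3) = completion − arrival = 60 − 6 = 54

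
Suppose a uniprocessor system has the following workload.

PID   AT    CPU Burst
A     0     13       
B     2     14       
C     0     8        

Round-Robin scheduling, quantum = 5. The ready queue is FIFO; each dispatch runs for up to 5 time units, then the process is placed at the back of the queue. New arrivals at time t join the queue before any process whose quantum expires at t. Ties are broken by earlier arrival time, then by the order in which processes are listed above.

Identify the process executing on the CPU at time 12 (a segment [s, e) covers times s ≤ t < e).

Schedule: | A 0-5 | C 5-10 | B 10-15 | A 15-20 | C 20-23 | B 23-28 | A 28-31 | B 31-35 |
Completion: A=31  B=35  C=23
Turnaround (C−A): A=31  B=33  C=23

B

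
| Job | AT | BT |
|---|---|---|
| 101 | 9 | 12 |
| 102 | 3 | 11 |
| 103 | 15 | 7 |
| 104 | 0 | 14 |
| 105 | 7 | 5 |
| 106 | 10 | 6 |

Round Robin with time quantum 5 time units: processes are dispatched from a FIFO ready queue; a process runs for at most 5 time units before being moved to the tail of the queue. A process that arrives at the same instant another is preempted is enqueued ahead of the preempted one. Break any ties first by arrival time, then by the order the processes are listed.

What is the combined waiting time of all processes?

174

Gantt: | 104 0-5 | 102 5-10 | 104 10-15 | 105 15-20 | 101 20-25 | 106 25-30 | 102 30-35 | 103 35-40 | 104 40-44 | 101 44-49 | 106 49-50 | 102 50-51 | 103 51-53 | 101 53-55 |
Completion: 101=55  102=51  103=53  104=44  105=20  106=50
Turnaround (C−A): 101=46  102=48  103=38  104=44  105=13  106=40
Waiting = turnaround − burst: 101=34, 102=37, 103=31, 104=30, 105=8, 106=34
Total waiting = 34 + 37 + 31 + 30 + 8 + 34 = 174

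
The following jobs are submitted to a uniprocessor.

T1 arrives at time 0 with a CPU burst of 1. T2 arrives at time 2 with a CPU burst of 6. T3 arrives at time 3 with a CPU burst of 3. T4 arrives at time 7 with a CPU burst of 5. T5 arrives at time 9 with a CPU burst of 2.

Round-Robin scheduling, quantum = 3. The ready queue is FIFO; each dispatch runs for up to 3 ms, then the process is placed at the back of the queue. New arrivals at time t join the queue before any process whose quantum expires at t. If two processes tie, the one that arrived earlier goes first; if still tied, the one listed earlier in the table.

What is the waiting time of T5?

Gantt: | T1 0-1 | idle 1-2 | T2 2-5 | T3 5-8 | T2 8-11 | T4 11-14 | T5 14-16 | T4 16-18 |
Completion: T1=1  T2=11  T3=8  T4=18  T5=16
Waiting(T5) = turnaround − burst = 7 − 2 = 5

5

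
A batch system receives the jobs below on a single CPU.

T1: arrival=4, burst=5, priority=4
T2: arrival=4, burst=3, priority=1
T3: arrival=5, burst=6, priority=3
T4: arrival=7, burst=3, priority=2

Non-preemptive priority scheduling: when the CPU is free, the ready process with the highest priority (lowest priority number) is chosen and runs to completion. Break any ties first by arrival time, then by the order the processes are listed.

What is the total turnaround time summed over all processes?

Schedule: | idle 0-4 | T2 4-7 | T4 7-10 | T3 10-16 | T1 16-21 |
Completion: T1=21  T2=7  T3=16  T4=10
Turnaround (C−A): T1=17  T2=3  T3=11  T4=3
Turnaround = completion − arrival: T1=17, T2=3, T3=11, T4=3
Total turnaround = 17 + 3 + 11 + 3 = 34

34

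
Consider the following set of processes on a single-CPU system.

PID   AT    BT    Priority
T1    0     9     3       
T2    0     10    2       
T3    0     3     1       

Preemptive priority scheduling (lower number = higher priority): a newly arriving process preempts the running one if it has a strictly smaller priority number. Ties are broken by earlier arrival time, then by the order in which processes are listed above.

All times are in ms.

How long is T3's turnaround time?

3

Timeline: | T3 0-3 | T2 3-13 | T1 13-22 |
Completion: T1=22  T2=13  T3=3
Turnaround(T3) = completion − arrival = 3 − 0 = 3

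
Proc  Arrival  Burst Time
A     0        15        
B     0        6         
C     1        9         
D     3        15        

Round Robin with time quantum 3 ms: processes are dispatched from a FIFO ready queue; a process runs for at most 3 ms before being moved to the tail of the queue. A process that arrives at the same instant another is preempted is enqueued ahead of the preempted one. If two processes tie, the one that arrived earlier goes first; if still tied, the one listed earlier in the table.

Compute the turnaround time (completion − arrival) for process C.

29

Timeline: | A 0-3 | B 3-6 | C 6-9 | D 9-12 | A 12-15 | B 15-18 | C 18-21 | D 21-24 | A 24-27 | C 27-30 | D 30-33 | A 33-36 | D 36-39 | A 39-42 | D 42-45 |
Completion: A=42  B=18  C=30  D=45
Turnaround (C−A): A=42  B=18  C=29  D=42
Turnaround(C) = completion − arrival = 30 − 1 = 29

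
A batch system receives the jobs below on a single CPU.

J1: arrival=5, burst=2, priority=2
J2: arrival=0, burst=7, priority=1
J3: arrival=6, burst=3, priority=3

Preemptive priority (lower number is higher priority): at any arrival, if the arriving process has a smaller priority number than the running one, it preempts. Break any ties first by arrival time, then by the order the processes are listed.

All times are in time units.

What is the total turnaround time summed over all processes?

17

Timeline: | J2 0-7 | J1 7-9 | J3 9-12 |
Completion: J1=9  J2=7  J3=12
Turnaround (C−A): J1=4  J2=7  J3=6
Turnaround = completion − arrival: J1=4, J2=7, J3=6
Total turnaround = 4 + 7 + 6 = 17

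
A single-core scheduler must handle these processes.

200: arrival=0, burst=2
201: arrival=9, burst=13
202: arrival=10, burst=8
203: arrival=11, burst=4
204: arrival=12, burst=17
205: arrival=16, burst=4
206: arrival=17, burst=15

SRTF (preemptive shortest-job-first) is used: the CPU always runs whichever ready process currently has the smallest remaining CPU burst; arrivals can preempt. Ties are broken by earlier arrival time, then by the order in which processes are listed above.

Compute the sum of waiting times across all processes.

Timeline: | 200 0-2 | idle 2-9 | 201 9-10 | 202 10-11 | 203 11-15 | 202 15-16 | 205 16-20 | 202 20-26 | 201 26-38 | 206 38-53 | 204 53-70 |
Completion: 200=2  201=38  202=26  203=15  204=70  205=20  206=53
Turnaround (C−A): 200=2  201=29  202=16  203=4  204=58  205=4  206=36
Waiting = turnaround − burst: 200=0, 201=16, 202=8, 203=0, 204=41, 205=0, 206=21
Total waiting = 0 + 16 + 8 + 0 + 41 + 0 + 21 = 86

86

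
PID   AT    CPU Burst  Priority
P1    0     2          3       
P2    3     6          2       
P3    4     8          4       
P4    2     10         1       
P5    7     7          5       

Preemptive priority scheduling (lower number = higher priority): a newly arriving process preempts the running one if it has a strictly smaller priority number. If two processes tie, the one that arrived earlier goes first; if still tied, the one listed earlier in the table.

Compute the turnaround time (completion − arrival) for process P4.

Gantt: | P1 0-2 | P4 2-12 | P2 12-18 | P3 18-26 | P5 26-33 |
Completion: P1=2  P2=18  P3=26  P4=12  P5=33
Turnaround(P4) = completion − arrival = 12 − 2 = 10

10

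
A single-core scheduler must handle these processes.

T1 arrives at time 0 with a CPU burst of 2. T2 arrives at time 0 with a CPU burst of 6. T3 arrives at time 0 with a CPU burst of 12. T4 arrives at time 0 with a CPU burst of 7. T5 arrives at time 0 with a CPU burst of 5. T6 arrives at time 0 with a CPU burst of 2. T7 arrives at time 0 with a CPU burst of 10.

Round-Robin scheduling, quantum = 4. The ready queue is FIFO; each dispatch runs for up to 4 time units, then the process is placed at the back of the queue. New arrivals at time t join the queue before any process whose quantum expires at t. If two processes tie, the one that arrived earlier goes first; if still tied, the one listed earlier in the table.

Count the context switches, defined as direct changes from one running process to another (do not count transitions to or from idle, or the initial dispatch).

Gantt: | T1 0-2 | T2 2-6 | T3 6-10 | T4 10-14 | T5 14-18 | T6 18-20 | T7 20-24 | T2 24-26 | T3 26-30 | T4 30-33 | T5 33-34 | T7 34-38 | T3 38-42 | T7 42-44 |
Completion: T1=2  T2=26  T3=42  T4=33  T5=34  T6=20  T7=44
Turnaround (C−A): T1=2  T2=26  T3=42  T4=33  T5=34  T6=20  T7=44

13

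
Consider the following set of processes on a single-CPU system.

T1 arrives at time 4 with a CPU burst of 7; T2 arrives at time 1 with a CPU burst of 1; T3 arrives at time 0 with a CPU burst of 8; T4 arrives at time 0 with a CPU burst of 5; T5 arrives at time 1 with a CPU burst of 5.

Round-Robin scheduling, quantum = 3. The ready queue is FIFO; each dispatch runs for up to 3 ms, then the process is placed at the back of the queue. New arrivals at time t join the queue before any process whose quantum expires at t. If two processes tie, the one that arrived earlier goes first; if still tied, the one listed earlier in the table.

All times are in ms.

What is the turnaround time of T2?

6

Timeline: | T3 0-3 | T4 3-6 | T2 6-7 | T5 7-10 | T3 10-13 | T1 13-16 | T4 16-18 | T5 18-20 | T3 20-22 | T1 22-26 |
Completion: T1=26  T2=7  T3=22  T4=18  T5=20
Turnaround (C−A): T1=22  T2=6  T3=22  T4=18  T5=19
Turnaround(T2) = completion − arrival = 7 − 1 = 6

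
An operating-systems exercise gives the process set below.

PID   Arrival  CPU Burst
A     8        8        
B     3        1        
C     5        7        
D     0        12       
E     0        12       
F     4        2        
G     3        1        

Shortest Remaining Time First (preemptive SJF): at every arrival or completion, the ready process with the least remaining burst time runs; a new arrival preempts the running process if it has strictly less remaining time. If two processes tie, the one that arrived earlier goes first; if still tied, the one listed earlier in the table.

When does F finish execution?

7

Gantt: | D 0-3 | B 3-4 | G 4-5 | F 5-7 | C 7-14 | A 14-22 | D 22-31 | E 31-43 |
Completion: A=22  B=4  C=14  D=31  E=43  F=7  G=5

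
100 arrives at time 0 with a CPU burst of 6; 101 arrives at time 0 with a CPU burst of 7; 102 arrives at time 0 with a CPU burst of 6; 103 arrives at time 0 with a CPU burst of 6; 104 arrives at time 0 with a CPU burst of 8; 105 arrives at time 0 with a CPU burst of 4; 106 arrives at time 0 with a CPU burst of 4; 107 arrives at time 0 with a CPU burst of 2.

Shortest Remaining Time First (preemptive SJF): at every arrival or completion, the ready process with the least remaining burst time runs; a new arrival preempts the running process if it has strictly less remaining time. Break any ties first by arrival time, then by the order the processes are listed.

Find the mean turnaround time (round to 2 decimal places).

20.25

Schedule: | 107 0-2 | 105 2-6 | 106 6-10 | 100 10-16 | 102 16-22 | 103 22-28 | 101 28-35 | 104 35-43 |
Completion: 100=16  101=35  102=22  103=28  104=43  105=6  106=10  107=2
Turnaround times: 100=16, 101=35, 102=22, 103=28, 104=43, 105=6, 106=10, 107=2
Average turnaround = (16+35+22+28+43+6+10+2) / 8 = 162/8 = 20.25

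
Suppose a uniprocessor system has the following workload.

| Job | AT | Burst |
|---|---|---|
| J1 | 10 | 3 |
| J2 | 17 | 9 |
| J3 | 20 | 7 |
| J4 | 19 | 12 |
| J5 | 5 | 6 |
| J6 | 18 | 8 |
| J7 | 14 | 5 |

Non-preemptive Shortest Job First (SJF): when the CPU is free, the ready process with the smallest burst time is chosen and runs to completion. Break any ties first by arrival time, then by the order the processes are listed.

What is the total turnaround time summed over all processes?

100

Timeline: | idle 0-5 | J5 5-11 | J1 11-14 | J7 14-19 | J6 19-27 | J3 27-34 | J2 34-43 | J4 43-55 |
Completion: J1=14  J2=43  J3=34  J4=55  J5=11  J6=27  J7=19
Turnaround (C−A): J1=4  J2=26  J3=14  J4=36  J5=6  J6=9  J7=5
Turnaround = completion − arrival: J1=4, J2=26, J3=14, J4=36, J5=6, J6=9, J7=5
Total turnaround = 4 + 26 + 14 + 36 + 6 + 9 + 5 = 100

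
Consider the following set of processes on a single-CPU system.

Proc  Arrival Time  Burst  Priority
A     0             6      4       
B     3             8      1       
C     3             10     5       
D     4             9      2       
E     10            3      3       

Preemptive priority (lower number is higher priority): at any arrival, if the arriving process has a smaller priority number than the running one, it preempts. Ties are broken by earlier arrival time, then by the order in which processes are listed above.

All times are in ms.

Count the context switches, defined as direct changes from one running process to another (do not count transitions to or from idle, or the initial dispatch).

Timeline: | A 0-3 | B 3-11 | D 11-20 | E 20-23 | A 23-26 | C 26-36 |
Completion: A=26  B=11  C=36  D=20  E=23
Turnaround (C−A): A=26  B=8  C=33  D=16  E=13

5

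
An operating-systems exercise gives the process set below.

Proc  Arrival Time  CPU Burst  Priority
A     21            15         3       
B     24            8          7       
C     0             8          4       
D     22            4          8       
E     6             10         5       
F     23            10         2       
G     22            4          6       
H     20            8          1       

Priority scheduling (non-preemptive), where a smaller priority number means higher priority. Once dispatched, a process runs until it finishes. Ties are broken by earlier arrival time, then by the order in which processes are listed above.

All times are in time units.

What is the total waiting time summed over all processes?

131

Timeline: | C 0-8 | E 8-18 | idle 18-20 | H 20-28 | F 28-38 | A 38-53 | G 53-57 | B 57-65 | D 65-69 |
Completion: A=53  B=65  C=8  D=69  E=18  F=38  G=57  H=28
Waiting = turnaround − burst: A=17, B=33, C=0, D=43, E=2, F=5, G=31, H=0
Total waiting = 17 + 33 + 0 + 43 + 2 + 5 + 31 + 0 = 131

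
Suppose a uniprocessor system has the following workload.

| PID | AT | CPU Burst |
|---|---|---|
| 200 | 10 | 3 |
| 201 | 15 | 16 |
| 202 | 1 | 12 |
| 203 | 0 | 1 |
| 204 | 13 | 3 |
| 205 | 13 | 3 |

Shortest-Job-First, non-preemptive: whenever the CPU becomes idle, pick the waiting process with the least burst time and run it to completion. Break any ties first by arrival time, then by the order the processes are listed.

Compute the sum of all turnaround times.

Schedule: | 203 0-1 | 202 1-13 | 200 13-16 | 204 16-19 | 205 19-22 | 201 22-38 |
Completion: 200=16  201=38  202=13  203=1  204=19  205=22
Turnaround = completion − arrival: 200=6, 201=23, 202=12, 203=1, 204=6, 205=9
Total turnaround = 6 + 23 + 12 + 1 + 6 + 9 = 57

57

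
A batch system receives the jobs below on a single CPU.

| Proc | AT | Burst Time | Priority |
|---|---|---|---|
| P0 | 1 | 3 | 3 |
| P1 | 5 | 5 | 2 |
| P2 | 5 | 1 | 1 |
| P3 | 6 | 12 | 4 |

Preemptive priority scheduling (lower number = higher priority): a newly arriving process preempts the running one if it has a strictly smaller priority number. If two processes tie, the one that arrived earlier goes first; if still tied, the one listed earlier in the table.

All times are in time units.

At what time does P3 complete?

23

Gantt: | idle 0-1 | P0 1-4 | idle 4-5 | P2 5-6 | P1 6-11 | P3 11-23 |
Completion: P0=4  P1=11  P2=6  P3=23
Turnaround (C−A): P0=3  P1=6  P2=1  P3=17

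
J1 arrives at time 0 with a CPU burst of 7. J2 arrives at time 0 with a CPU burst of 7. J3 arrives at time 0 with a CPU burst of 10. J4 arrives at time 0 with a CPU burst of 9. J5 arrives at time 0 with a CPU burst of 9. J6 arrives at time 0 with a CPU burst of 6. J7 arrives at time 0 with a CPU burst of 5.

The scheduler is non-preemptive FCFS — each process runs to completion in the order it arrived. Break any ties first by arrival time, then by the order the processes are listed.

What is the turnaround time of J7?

53

Gantt: | J1 0-7 | J2 7-14 | J3 14-24 | J4 24-33 | J5 33-42 | J6 42-48 | J7 48-53 |
Completion: J1=7  J2=14  J3=24  J4=33  J5=42  J6=48  J7=53
Turnaround (C−A): J1=7  J2=14  J3=24  J4=33  J5=42  J6=48  J7=53
Turnaround(J7) = completion − arrival = 53 − 0 = 53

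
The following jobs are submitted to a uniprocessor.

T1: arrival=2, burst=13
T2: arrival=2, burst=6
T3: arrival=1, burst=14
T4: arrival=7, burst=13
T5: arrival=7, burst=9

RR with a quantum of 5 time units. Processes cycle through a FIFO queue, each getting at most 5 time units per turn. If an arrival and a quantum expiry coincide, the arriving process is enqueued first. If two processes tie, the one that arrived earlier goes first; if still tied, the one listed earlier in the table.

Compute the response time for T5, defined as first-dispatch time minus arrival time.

19

Gantt: | idle 0-1 | T3 1-6 | T1 6-11 | T2 11-16 | T3 16-21 | T4 21-26 | T5 26-31 | T1 31-36 | T2 36-37 | T3 37-41 | T4 41-46 | T5 46-50 | T1 50-53 | T4 53-56 |
Completion: T1=53  T2=37  T3=41  T4=56  T5=50
Response(T5) = first start − arrival = 26 − 7 = 19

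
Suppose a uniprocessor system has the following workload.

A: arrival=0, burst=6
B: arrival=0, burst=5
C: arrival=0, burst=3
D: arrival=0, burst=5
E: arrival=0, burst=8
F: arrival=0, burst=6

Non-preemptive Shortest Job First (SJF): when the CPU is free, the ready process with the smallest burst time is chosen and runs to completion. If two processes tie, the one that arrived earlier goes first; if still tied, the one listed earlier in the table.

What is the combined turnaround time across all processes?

101

Timeline: | C 0-3 | B 3-8 | D 8-13 | A 13-19 | F 19-25 | E 25-33 |
Completion: A=19  B=8  C=3  D=13  E=33  F=25
Turnaround (C−A): A=19  B=8  C=3  D=13  E=33  F=25
Turnaround = completion − arrival: A=19, B=8, C=3, D=13, E=33, F=25
Total turnaround = 19 + 8 + 3 + 13 + 33 + 25 = 101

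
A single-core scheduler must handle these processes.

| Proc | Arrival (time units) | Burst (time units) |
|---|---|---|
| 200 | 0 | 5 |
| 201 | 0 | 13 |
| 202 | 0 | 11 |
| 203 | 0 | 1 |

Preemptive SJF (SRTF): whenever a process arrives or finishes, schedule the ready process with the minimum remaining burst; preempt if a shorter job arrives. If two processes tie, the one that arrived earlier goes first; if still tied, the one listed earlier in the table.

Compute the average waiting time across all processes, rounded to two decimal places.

6.00

Gantt: | 203 0-1 | 200 1-6 | 202 6-17 | 201 17-30 |
Completion: 200=6  201=30  202=17  203=1
Turnaround (C−A): 200=6  201=30  202=17  203=1
Waiting times: 200=1, 201=17, 202=6, 203=0
Average waiting = (1+17+6+0) / 4 = 24/4 = 6.00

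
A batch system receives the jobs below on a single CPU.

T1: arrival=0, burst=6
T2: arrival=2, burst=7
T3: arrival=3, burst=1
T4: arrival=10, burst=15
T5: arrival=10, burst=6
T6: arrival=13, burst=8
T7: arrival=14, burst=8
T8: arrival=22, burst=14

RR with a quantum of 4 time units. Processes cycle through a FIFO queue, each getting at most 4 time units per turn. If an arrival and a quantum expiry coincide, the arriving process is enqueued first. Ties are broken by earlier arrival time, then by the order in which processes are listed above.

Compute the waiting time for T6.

23

Timeline: | T1 0-4 | T2 4-8 | T3 8-9 | T1 9-11 | T2 11-14 | T4 14-18 | T5 18-22 | T6 22-26 | T7 26-30 | T4 30-34 | T8 34-38 | T5 38-40 | T6 40-44 | T7 44-48 | T4 48-52 | T8 52-56 | T4 56-59 | T8 59-65 |
Completion: T1=11  T2=14  T3=9  T4=59  T5=40  T6=44  T7=48  T8=65
Waiting(T6) = turnaround − burst = 31 − 8 = 23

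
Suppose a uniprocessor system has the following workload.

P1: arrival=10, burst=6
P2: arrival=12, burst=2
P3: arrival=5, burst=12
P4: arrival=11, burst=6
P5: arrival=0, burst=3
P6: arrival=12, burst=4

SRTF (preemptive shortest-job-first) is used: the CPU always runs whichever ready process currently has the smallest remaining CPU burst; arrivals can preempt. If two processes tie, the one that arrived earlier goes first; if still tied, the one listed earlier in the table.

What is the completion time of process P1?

Schedule: | P5 0-3 | idle 3-5 | P3 5-10 | P1 10-12 | P2 12-14 | P1 14-18 | P6 18-22 | P4 22-28 | P3 28-35 |
Completion: P1=18  P2=14  P3=35  P4=28  P5=3  P6=22

18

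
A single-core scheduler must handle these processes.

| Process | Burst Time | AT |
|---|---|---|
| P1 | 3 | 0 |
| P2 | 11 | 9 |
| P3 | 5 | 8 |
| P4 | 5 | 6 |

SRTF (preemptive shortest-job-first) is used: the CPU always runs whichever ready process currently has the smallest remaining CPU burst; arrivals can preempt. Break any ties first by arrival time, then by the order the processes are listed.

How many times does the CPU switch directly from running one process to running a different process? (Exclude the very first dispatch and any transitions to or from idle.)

Timeline: | P1 0-3 | idle 3-6 | P4 6-11 | P3 11-16 | P2 16-27 |
Completion: P1=3  P2=27  P3=16  P4=11

2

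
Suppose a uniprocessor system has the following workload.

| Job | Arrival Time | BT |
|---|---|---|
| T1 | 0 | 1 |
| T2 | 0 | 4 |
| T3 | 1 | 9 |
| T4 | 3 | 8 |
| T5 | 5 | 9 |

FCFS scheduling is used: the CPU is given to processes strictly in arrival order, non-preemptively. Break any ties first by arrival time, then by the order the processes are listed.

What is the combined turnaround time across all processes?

64

Schedule: | T1 0-1 | T2 1-5 | T3 5-14 | T4 14-22 | T5 22-31 |
Completion: T1=1  T2=5  T3=14  T4=22  T5=31
Turnaround (C−A): T1=1  T2=5  T3=13  T4=19  T5=26
Turnaround = completion − arrival: T1=1, T2=5, T3=13, T4=19, T5=26
Total turnaround = 1 + 5 + 13 + 19 + 26 = 64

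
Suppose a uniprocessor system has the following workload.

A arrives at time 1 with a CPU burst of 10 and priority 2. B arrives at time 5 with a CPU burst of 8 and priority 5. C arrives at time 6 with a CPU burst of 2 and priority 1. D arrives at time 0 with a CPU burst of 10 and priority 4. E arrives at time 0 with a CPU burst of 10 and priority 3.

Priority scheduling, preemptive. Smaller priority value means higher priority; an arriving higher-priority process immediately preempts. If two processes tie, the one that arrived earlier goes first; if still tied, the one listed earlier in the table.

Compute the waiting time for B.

Gantt: | E 0-1 | A 1-6 | C 6-8 | A 8-13 | E 13-22 | D 22-32 | B 32-40 |
Completion: A=13  B=40  C=8  D=32  E=22
Turnaround (C−A): A=12  B=35  C=2  D=32  E=22
Waiting(B) = turnaround − burst = 35 − 8 = 27

27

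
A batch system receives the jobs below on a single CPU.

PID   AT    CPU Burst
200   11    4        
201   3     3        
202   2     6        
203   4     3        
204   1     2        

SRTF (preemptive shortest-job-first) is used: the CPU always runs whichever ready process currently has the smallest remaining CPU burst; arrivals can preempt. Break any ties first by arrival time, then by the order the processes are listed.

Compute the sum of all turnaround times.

31

Gantt: | idle 0-1 | 204 1-3 | 201 3-6 | 203 6-9 | 202 9-15 | 200 15-19 |
Completion: 200=19  201=6  202=15  203=9  204=3
Turnaround = completion − arrival: 200=8, 201=3, 202=13, 203=5, 204=2
Total turnaround = 8 + 3 + 13 + 5 + 2 = 31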